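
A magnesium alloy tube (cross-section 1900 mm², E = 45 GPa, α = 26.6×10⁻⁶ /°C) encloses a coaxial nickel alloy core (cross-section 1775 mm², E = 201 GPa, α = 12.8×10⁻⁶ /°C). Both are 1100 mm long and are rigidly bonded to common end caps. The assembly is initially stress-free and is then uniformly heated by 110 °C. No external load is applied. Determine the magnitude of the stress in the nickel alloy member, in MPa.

Equilibrium of a rigid end plate with no external load gives equal and opposite internal forces ±P in the two members. Since α_{magnesium alloy} > α_{nickel alloy}, heating drives the magnesium alloy into compression and the nickel alloy into tension.
Compatibility of the two members (thermal + elastic change equal): (α₁ − α₂)ΔT = P·[1/(A₁E₁) + 1/(A₂E₂)].
|α₁ − α₂|·ΔT = 13.8×10⁻⁶ × 110 = 0.001518.
1/(A₁E₁) + 1/(A₂E₂) = 1/(1900×45×10³) + 1/(1775×201×10³) = 1.45×10⁻⁸ N⁻¹.
P = 0.001518 / 1.45×10⁻⁸ = 104700 N = 104.7 kN.
σ_{nickel alloy} = P/A₂ = 104700/1775 = 58.98 MPa, tensile.

σ ≈ 59 MPa (tensile)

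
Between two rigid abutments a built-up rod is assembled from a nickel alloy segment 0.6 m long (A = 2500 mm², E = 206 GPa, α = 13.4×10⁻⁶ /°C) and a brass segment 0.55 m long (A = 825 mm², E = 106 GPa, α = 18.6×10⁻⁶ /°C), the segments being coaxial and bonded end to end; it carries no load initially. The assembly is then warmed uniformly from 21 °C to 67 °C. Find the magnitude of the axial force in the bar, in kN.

P ≈ 113 kN (compressive)

With the walls removed the bar would change length by δ_free = Σ αᵢΔT Lᵢ = 13.4×10⁻⁶×46×600 + 18.6×10⁻⁶×46×550 = 0.8404 mm.
Since the ends are fixed, an axial force P builds up, equal in every segment, with P · Σ Lᵢ/(AᵢEᵢ) = δ_free.
Σ Lᵢ/(AᵢEᵢ) = 600/(2500×206×10³) + 550/(825×106×10³) = 7.454×10⁻⁶ mm/N.
P = 0.8404 / 7.454×10⁻⁶ = 112700 N = 112.7 kN, compressive.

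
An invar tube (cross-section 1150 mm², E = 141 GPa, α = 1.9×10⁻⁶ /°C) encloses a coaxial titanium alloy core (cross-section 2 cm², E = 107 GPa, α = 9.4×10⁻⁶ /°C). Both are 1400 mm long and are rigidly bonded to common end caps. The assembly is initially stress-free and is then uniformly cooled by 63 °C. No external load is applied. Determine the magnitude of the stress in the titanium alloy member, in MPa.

The titanium alloy has the larger α, so on cooling it would change length more than the invar if both were free. The rigid plates force a common final length, so the titanium alloy is put into tension and the invar into compression, with equal and opposite forces P (no external load).
Setting the final lengths equal and cancelling L: (α₁ − α₂)ΔT = P/(A₁E₁) + P/(A₂E₂).
|α₁ − α₂|·ΔT = 7.5×10⁻⁶ × 63 = 0.0004725.
1/(A₁E₁) + 1/(A₂E₂) = 1/(1150×141×10³) + 1/(200×107×10³) = 5.29×10⁻⁸ N⁻¹.
So P = 0.0004725 / 5.29×10⁻⁸ = 8.933 kN.
σ_{titanium alloy} = P/A₂ = 8933/200 = 44.66 MPa, tensile.

σ ≈ 44.7 MPa (tensile)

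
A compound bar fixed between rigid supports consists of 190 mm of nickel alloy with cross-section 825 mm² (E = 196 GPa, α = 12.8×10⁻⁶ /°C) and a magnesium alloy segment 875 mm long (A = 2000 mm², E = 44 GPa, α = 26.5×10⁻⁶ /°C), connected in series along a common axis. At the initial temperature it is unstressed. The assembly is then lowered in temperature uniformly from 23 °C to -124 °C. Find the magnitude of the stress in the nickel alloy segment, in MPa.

σ ≈ 411 MPa (tensile)

With the walls removed the bar would change length by δ_free = Σ αᵢΔT Lᵢ = 12.8×10⁻⁶×147×190 + 26.5×10⁻⁶×147×875 = 3.766 mm.
The walls prevent any net length change, so an axial force P (same in every segment) develops. Compatibility: P · Σ Lᵢ/(AᵢEᵢ) = δ_free.
Σ Lᵢ/(AᵢEᵢ) = 190/(825×196×10³) + 875/(2000×44×10³) = 1.112×10⁻⁵ mm/N.
So P = 3.766 / 1.112×10⁻⁵ = 338.7 kN, tensile.
σ_{nickel alloy} = P / A = 338700 / 825 = 410.6 MPa.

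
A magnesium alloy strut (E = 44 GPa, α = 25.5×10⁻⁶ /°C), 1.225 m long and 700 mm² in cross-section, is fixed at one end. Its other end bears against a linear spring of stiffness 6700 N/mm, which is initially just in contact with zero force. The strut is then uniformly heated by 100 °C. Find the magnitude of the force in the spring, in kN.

The unrestrained thermal change is αΔT L = 25.5×10⁻⁶ × 100 × 1225 = 3.124 mm.
With a force P in the spring, the elastic change of the strut is PL/(AE) and that of the spring is P/k; compatibility requires their sum to equal δ_free.
So P = δ_free / [L/(AE) + 1/k] = 3.124 / [ 1225/(700×44×10³) + 1/(6700) ].
P = 3.124 / 0.000189 = 16530 N.

P ≈ 16.5 kN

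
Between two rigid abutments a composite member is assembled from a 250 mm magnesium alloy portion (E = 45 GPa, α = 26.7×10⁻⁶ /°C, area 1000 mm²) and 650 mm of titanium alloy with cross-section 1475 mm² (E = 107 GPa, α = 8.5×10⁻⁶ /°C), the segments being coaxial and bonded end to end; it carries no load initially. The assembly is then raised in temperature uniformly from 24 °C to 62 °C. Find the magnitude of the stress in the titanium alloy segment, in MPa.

σ ≈ 32.5 MPa (compressive)

Free thermal expansion of the whole bar: Σ αᵢΔT Lᵢ = 26.7×10⁻⁶×38×250 + 8.5×10⁻⁶×38×650 = 0.4636 mm.
Since the ends are fixed, an axial force P builds up, equal in every segment, with P · Σ Lᵢ/(AᵢEᵢ) = δ_free.
The series flexibility is Σ Lᵢ/(AᵢEᵢ) = 250/(1000×45×10³) + 650/(1475×107×10³) = 9.674×10⁻⁶ mm/N.
P = 0.4636 / 9.674×10⁻⁶ = 47920 N = 47.92 kN, compressive.
σ_{titanium alloy} = P / A = 47920 / 1475 = 32.49 MPa.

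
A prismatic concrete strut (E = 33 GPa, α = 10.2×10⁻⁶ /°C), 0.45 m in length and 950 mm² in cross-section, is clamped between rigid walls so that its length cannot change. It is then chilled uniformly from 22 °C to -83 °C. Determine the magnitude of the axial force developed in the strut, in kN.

Full restraint means ε = 0, so the stress is σ = EαΔT = 33×10³ × 10.2×10⁻⁶ × 105 = 35.34 MPa.
P = AEαΔT = 950 × 33×10³ × 10.2×10⁻⁶ × 105 = 33.58 kN (tensile).

P ≈ 33.6 kN (tensile)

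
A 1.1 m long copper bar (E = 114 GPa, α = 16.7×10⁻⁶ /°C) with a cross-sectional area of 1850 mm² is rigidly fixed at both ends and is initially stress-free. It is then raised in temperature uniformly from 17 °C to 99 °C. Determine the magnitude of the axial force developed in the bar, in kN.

P ≈ 289 kN (compressive)

With zero net strain, σ = E·αΔT = 114 GPa × 16.7×10⁻⁶ × 82 = 156.1 MPa.
P = AEαΔT = 1850 × 114×10³ × 16.7×10⁻⁶ × 82 = 288.8 kN (compressive).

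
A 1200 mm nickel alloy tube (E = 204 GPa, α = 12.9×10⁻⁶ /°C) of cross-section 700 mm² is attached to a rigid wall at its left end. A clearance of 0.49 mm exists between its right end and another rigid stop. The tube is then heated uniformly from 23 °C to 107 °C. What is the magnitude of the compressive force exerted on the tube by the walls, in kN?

If the wall were absent the tube would grow by αΔT L = 12.9×10⁻⁶ × 84 × 1200 = 1.3 mm.
After closing the 0.49 mm clearance, 1.3 − 0.49 = 0.8103 mm of expansion remains to be suppressed by the wall.
That suppressed elongation corresponds to σ = E·Δ/L = 204×10³ × 0.8103/1200 = 137.8 MPa.
Force on the wall = σA = 137.8 × 700 mm² = 96.43 kN.

P ≈ 96.4 kN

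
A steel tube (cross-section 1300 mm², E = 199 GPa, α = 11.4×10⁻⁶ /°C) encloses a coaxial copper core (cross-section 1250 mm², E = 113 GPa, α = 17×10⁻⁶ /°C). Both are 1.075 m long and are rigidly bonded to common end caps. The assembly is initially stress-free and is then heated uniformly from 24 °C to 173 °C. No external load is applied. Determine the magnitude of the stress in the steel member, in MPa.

σ ≈ 58.6 MPa (tensile)

Equilibrium of a rigid end plate with no external load gives equal and opposite internal forces ±P in the two members. Since α_{copper} > α_{steel}, heating drives the copper into compression and the steel into tension.
Setting the final lengths equal and cancelling L: (α₁ − α₂)ΔT = P/(A₁E₁) + P/(A₂E₂).
|α₁ − α₂|·ΔT = 5.6×10⁻⁶ × 149 = 0.0008344.
1/(A₁E₁) + 1/(A₂E₂) = 1/(1300×199×10³) + 1/(1250×113×10³) = 1.095×10⁻⁸ N⁻¹.
P = 0.0008344 / 1.095×10⁻⁸ = 76230 N = 76.23 kN.
σ_{steel} = P/A₁ = 76230/1300 = 58.64 MPa, tensile.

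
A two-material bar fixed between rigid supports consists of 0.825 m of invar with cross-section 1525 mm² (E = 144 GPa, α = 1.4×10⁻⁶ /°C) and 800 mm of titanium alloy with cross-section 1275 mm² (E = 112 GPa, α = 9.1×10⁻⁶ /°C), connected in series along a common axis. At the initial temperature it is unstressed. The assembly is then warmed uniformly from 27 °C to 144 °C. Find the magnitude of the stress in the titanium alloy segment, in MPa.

With the walls removed the bar would change length by δ_free = Σ αᵢΔT Lᵢ = 1.4×10⁻⁶×117×825 + 9.1×10⁻⁶×117×800 = 0.9869 mm.
Since the ends are fixed, an axial force P builds up, equal in every segment, with P · Σ Lᵢ/(AᵢEᵢ) = δ_free.
Σ Lᵢ/(AᵢEᵢ) = 825/(1525×144×10³) + 800/(1275×112×10³) = 9.359×10⁻⁶ mm/N.
P = 0.9869 / 9.359×10⁻⁶ = 105400 N = 105.4 kN, compressive.
σ_{titanium alloy} = P / A = 105400 / 1275 = 82.7 MPa.

σ ≈ 82.7 MPa (compressive)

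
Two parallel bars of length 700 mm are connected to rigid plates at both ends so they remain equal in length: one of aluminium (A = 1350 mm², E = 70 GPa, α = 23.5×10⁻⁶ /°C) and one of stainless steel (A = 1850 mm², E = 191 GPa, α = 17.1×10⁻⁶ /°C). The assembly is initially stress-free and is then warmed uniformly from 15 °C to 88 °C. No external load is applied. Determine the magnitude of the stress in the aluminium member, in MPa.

The aluminium has the larger α, so on heating it would change length more than the stainless steel if both were free. The rigid plates force a common final length, so the aluminium is put into compression and the stainless steel into tension, with equal and opposite forces P (no external load).
Setting the final lengths equal and cancelling L: (α₁ − α₂)ΔT = P/(A₁E₁) + P/(A₂E₂).
|α₁ − α₂|·ΔT = 6.4×10⁻⁶ × 73 = 0.0004672.
1/(A₁E₁) + 1/(A₂E₂) = 1/(1350×70×10³) + 1/(1850×191×10³) = 1.341×10⁻⁸ N⁻¹.
P = 0.0004672 / 1.341×10⁻⁸ = 34830 N = 34.83 kN.
σ_{aluminium} = P/A₁ = 34830/1350 = 25.8 MPa, compressive.

σ ≈ 25.8 MPa (compressive)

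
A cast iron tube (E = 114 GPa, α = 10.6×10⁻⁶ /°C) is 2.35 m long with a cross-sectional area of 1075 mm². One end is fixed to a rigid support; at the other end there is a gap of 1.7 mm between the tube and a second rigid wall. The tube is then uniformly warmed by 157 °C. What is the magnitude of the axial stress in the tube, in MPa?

Free thermal elongation = αΔT L = 10.6×10⁻⁶ × 157 × 2350 = 3.911 mm.
After closing the 1.7 mm clearance, 3.911 − 1.7 = 2.211 mm of expansion remains to be suppressed by the wall.
That suppressed elongation corresponds to σ = E·Δ/L = 114×10³ × 2.211/2350 = 107.3 MPa.

σ ≈ 107 MPa (compressive)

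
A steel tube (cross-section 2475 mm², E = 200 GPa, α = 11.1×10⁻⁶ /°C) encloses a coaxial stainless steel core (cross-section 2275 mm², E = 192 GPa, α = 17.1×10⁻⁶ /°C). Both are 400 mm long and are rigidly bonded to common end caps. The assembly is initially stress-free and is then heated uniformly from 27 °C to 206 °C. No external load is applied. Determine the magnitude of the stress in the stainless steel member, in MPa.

Equilibrium of a rigid end plate with no external load gives equal and opposite internal forces ±P in the two members. Since α_{stainless steel} > α_{steel}, heating drives the stainless steel into compression and the steel into tension.
Compatibility of the two members (thermal + elastic change equal): (α₁ − α₂)ΔT = P·[1/(A₁E₁) + 1/(A₂E₂)].
|α₁ − α₂|·ΔT = 6×10⁻⁶ × 179 = 0.001074.
1/(A₁E₁) + 1/(A₂E₂) = 1/(2475×200×10³) + 1/(2275×192×10³) = 4.31×10⁻⁹ N⁻¹.
P = 0.001074 / 4.31×10⁻⁹ = 249200 N = 249.2 kN.
σ_{stainless steel} = P/A₂ = 249200/2275 = 109.5 MPa, compressive.

σ ≈ 110 MPa (compressive)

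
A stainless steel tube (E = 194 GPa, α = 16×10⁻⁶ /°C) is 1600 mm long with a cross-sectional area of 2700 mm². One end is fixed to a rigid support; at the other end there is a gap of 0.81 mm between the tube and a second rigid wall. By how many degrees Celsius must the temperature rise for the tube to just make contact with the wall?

The gap closes when αΔT L = 0.81 mm, since the tube is still unstressed at that instant.
So ΔT = g/(αL) = 0.81/(16×10⁻⁶ × 1600) = 31.64 °C.

ΔT ≈ 31.6 °C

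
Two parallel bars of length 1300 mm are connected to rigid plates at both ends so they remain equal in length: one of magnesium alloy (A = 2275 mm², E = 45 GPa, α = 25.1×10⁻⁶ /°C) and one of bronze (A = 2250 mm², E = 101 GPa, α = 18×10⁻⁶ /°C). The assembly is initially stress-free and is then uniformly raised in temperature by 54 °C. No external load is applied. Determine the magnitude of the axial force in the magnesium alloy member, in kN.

P ≈ 27.1 kN (compressive in the magnesium alloy)

Both members must finish at the same length. With the larger α, the magnesium alloy tends to over-expand; the plates restrain it, putting the magnesium alloy in compression and the bronze in tension. With no external load the two internal forces are equal and opposite, magnitude P.
Equating the net (thermal + elastic) strains gives |α₁ − α₂|·ΔT = P·[1/(A₁E₁) + 1/(A₂E₂)].
|α₁ − α₂|·ΔT = 7.1×10⁻⁶ × 54 = 0.0003834.
1/(A₁E₁) + 1/(A₂E₂) = 1/(2275×45×10³) + 1/(2250×101×10³) = 1.417×10⁻⁸ N⁻¹.
P = 0.0003834 / 1.417×10⁻⁸ = 27060 N = 27.06 kN.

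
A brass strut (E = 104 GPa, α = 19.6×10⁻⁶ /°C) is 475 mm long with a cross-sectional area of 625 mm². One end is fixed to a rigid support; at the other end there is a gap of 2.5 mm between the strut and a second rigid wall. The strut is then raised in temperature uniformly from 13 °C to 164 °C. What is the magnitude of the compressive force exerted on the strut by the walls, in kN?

Unrestrained expansion: δ_free = αΔT L = 19.6×10⁻⁶ × 151 × 475 = 1.406 mm.
Since δ_free = 1.41 mm is less than the 2.5 mm gap, the strut never touches the wall. No axial force develops.

P ≈ 0 kN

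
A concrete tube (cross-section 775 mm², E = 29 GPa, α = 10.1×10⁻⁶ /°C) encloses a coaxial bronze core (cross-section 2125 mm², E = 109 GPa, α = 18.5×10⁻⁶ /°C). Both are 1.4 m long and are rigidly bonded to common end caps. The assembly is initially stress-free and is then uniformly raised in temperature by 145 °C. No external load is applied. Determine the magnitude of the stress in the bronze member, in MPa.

The bronze has the larger α, so on heating it would change length more than the concrete if both were free. The rigid plates force a common final length, so the bronze is put into compression and the concrete into tension, with equal and opposite forces P (no external load).
Setting the final lengths equal and cancelling L: (α₁ − α₂)ΔT = P/(A₁E₁) + P/(A₂E₂).
|α₁ − α₂|·ΔT = 8.4×10⁻⁶ × 145 = 0.001218.
1/(A₁E₁) + 1/(A₂E₂) = 1/(775×29×10³) + 1/(2125×109×10³) = 4.881×10⁻⁸ N⁻¹.
So P = 0.001218 / 4.881×10⁻⁸ = 24.95 kN.
σ_{bronze} = P/A₂ = 24950/2125 = 11.74 MPa, compressive.

σ ≈ 11.7 MPa (compressive)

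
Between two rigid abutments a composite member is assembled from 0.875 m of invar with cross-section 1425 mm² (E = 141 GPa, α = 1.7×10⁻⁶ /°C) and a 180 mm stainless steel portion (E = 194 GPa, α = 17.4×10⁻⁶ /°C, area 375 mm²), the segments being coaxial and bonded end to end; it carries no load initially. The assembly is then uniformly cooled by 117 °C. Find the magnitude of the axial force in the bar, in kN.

P ≈ 79.1 kN (tensile)

If the supports were absent, the total length change would be Σ αᵢΔT Lᵢ = 1.7×10⁻⁶×117×875 + 17.4×10⁻⁶×117×180 = 0.5405 mm.
The rigid supports impose zero overall length change; the single axial force P common to all segments must satisfy P Σ Lᵢ/(AᵢEᵢ) = δ_free.
The series flexibility is Σ Lᵢ/(AᵢEᵢ) = 875/(1425×141×10³) + 180/(375×194×10³) = 6.829×10⁻⁶ mm/N.
Hence P = δ_free / Σ(L/AE) = 0.5405/6.829×10⁻⁶ = 79.14 kN (tensile).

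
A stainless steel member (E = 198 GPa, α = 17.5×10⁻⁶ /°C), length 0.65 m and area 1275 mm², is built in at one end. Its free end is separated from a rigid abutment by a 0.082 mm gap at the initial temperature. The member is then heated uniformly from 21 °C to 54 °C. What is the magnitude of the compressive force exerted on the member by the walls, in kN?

P ≈ 114 kN

If the wall were absent the member would grow by αΔT L = 17.5×10⁻⁶ × 33 × 650 = 0.3754 mm.
The gap closes (δ_free > 0.082 mm) and the wall then resists a further 0.3754 − 0.082 = 0.2934 mm of expansion.
So σ = E(δ_free − g)/L = 198×10³ × 0.2934/650 = 89.37 MPa.
P = σA = 89.37 × 1275 = 113.9 kN.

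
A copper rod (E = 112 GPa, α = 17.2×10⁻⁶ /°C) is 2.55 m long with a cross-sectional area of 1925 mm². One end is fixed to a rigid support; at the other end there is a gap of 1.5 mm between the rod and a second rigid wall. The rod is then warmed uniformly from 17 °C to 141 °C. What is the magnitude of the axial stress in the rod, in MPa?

σ ≈ 173 MPa (compressive)

Free thermal elongation = αΔT L = 17.2×10⁻⁶ × 124 × 2550 = 5.439 mm.
This exceeds the 1.5 mm gap, so the wall pushes back. The portion of expansion that must be recovered elastically is δ_free − gap = 5.439 − 1.5 = 3.939 mm.
Compatibility: PL/(AE) = 3.939 mm, so σ = P/A = E × (3.939/2550) = 173 MPa.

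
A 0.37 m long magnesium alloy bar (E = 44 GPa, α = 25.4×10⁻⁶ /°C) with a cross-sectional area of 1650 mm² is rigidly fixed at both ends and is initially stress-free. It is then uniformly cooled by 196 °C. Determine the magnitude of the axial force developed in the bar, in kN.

P ≈ 361 kN (tensile)

The ends cannot move, so σ = EαΔT = 44×10³ × 25.4×10⁻⁶ × 196 = 219 MPa.
P = AEαΔT = 1650 × 44×10³ × 25.4×10⁻⁶ × 196 = 361.4 kN (tensile).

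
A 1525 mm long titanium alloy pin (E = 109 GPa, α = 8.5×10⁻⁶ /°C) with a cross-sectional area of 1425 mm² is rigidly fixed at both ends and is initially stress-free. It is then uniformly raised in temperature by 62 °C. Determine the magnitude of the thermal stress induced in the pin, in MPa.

With length fixed, the mechanical strain must cancel the thermal strain αΔT = 8.5×10⁻⁶ × 62 = 527×10⁻⁶.
Hence σ = E·αΔT = 109×10³ × 527×10⁻⁶ = 57.44 MPa, compressive.

σ ≈ 57.4 MPa (compressive)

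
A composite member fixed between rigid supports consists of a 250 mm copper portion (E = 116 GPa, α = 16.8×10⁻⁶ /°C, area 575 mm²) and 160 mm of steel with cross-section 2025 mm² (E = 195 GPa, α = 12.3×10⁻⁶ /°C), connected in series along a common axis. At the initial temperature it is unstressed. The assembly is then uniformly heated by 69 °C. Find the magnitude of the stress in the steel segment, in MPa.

σ ≈ 50.6 MPa (compressive)

If the supports were absent, the total length change would be Σ αᵢΔT Lᵢ = 16.8×10⁻⁶×69×250 + 12.3×10⁻⁶×69×160 = 0.4256 mm.
Since the ends are fixed, an axial force P builds up, equal in every segment, with P · Σ Lᵢ/(AᵢEᵢ) = δ_free.
The series flexibility is Σ Lᵢ/(AᵢEᵢ) = 250/(575×116×10³) + 160/(2025×195×10³) = 4.153×10⁻⁶ mm/N.
P = 0.4256 / 4.153×10⁻⁶ = 102500 N = 102.5 kN, compressive.
σ_{steel} = P / A = 102500 / 2025 = 50.6 MPa.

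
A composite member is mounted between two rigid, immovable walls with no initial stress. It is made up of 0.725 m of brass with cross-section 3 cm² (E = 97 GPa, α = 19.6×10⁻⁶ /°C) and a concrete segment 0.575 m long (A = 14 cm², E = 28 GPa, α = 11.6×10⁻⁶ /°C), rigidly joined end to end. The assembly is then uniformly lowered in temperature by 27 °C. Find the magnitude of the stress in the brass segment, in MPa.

Free thermal contraction of the whole bar: Σ αᵢΔT Lᵢ = 19.6×10⁻⁶×27×725 + 11.6×10⁻⁶×27×575 = 0.5638 mm.
The rigid supports impose zero overall length change; the single axial force P common to all segments must satisfy P Σ Lᵢ/(AᵢEᵢ) = δ_free.
The series flexibility is Σ Lᵢ/(AᵢEᵢ) = 725/(300×97×10³) + 575/(1400×28×10³) = 3.958×10⁻⁵ mm/N.
So P = 0.5638 / 3.958×10⁻⁵ = 14.24 kN, tensile.
σ_{brass} = P / A = 14240 / 300 = 47.48 MPa.

σ ≈ 47.5 MPa (tensile)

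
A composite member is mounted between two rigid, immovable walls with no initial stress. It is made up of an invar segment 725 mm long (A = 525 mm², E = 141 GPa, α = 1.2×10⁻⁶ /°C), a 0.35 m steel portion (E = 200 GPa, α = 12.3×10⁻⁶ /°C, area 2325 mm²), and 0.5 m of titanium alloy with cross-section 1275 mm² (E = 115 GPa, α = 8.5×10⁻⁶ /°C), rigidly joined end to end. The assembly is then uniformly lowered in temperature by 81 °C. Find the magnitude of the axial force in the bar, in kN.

P ≈ 54.7 kN (tensile)

If the supports were absent, the total length change would be Σ αᵢΔT Lᵢ = 1.2×10⁻⁶×81×725 + 12.3×10⁻⁶×81×350 + 8.5×10⁻⁶×81×500 = 0.7634 mm.
The rigid supports impose zero overall length change; the single axial force P common to all segments must satisfy P Σ Lᵢ/(AᵢEᵢ) = δ_free.
The series flexibility is Σ Lᵢ/(AᵢEᵢ) = 725/(525×141×10³) + 350/(2325×200×10³) + 500/(1275×115×10³) = 1.396×10⁻⁵ mm/N.
P = 0.7634 / 1.396×10⁻⁵ = 54700 N = 54.7 kN, tensile.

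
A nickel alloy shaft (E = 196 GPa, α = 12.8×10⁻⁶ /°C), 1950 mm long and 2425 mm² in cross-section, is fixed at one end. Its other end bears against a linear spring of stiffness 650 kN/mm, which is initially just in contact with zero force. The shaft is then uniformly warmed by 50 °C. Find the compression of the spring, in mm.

Free thermal expansion: δ_free = αΔT L = 12.8×10⁻⁶ × 50 × 1950 = 1.248 mm.
With a force P in the spring, the elastic change of the shaft is PL/(AE) and that of the spring is P/k; compatibility requires their sum to equal δ_free.
So P = δ_free / [L/(AE) + 1/k] = 1.248 / [ 1950/(2425×196×10³) + 1/(650×10³) ].
P = 1.248 / 5.641×10⁻⁶ = 221200 N.
Spring compression = P/k = 221200/(650×10³) = 0.3404 mm.

δ ≈ 0.34 mm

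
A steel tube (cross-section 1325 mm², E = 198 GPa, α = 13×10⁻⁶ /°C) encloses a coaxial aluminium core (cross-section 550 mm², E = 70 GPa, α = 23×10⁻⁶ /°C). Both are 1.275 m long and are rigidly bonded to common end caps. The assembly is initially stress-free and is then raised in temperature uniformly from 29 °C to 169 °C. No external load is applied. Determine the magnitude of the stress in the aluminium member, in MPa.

Equilibrium of a rigid end plate with no external load gives equal and opposite internal forces ±P in the two members. Since α_{aluminium} > α_{steel}, heating drives the aluminium into compression and the steel into tension.
Setting the final lengths equal and cancelling L: (α₁ − α₂)ΔT = P/(A₁E₁) + P/(A₂E₂).
|α₁ − α₂|·ΔT = 10×10⁻⁶ × 140 = 0.0014.
1/(A₁E₁) + 1/(A₂E₂) = 1/(1325×198×10³) + 1/(550×70×10³) = 2.979×10⁻⁸ N⁻¹.
P = 0.0014 / 2.979×10⁻⁸ = 47000 N = 47 kN.
σ_{aluminium} = P/A₂ = 47000/550 = 85.46 MPa, compressive.

σ ≈ 85.5 MPa (compressive)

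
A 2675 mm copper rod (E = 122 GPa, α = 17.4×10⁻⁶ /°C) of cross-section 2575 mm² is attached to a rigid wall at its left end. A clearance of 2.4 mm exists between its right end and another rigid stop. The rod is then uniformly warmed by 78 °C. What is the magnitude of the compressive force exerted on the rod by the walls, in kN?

P ≈ 145 kN

Free thermal elongation = αΔT L = 17.4×10⁻⁶ × 78 × 2675 = 3.631 mm.
The gap closes (δ_free > 2.4 mm) and the wall then resists a further 3.631 − 2.4 = 1.231 mm of expansion.
So σ = E(δ_free − g)/L = 122×10³ × 1.231/2675 = 56.12 MPa.
P = σA = 56.12 × 2575 = 144.5 kN.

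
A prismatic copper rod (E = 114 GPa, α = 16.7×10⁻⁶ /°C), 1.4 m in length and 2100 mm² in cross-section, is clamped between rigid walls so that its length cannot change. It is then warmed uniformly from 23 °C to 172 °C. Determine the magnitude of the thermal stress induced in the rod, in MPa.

The supports are rigid, so the total axial strain is zero. The restrained thermal strain is ε = αΔT = 16.7×10⁻⁶ × 149 = 2488.3×10⁻⁶.
Hence σ = E·αΔT = 114×10³ × 2488.3×10⁻⁶ = 283.7 MPa, compressive.

σ ≈ 284 MPa (compressive)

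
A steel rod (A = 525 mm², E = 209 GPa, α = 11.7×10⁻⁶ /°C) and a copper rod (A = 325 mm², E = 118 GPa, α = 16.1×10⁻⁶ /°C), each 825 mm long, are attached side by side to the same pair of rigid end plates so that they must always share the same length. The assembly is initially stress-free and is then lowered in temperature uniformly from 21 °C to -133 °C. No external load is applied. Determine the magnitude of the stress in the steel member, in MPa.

σ ≈ 36.7 MPa (compressive)

The copper has the larger α, so on cooling it would change length more than the steel if both were free. The rigid plates force a common final length, so the copper is put into tension and the steel into compression, with equal and opposite forces P (no external load).
Equating the net (thermal + elastic) strains gives |α₁ − α₂|·ΔT = P·[1/(A₁E₁) + 1/(A₂E₂)].
|α₁ − α₂|·ΔT = 4.4×10⁻⁶ × 154 = 0.0006776.
1/(A₁E₁) + 1/(A₂E₂) = 1/(525×209×10³) + 1/(325×118×10³) = 3.519×10⁻⁸ N⁻¹.
So P = 0.0006776 / 3.519×10⁻⁸ = 19.26 kN.
σ_{steel} = P/A₁ = 19260/525 = 36.68 MPa, compressive.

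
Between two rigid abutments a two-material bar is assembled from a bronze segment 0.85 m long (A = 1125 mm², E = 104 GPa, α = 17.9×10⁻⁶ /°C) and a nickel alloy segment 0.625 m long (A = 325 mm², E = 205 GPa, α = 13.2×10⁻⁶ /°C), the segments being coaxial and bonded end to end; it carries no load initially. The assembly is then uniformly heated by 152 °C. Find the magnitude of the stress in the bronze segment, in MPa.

If the supports were absent, the total length change would be Σ αᵢΔT Lᵢ = 17.9×10⁻⁶×152×850 + 13.2×10⁻⁶×152×625 = 3.567 mm.
The rigid supports impose zero overall length change; the single axial force P common to all segments must satisfy P Σ Lᵢ/(AᵢEᵢ) = δ_free.
The series flexibility is Σ Lᵢ/(AᵢEᵢ) = 850/(1125×104×10³) + 625/(325×205×10³) = 1.665×10⁻⁵ mm/N.
P = 3.567 / 1.665×10⁻⁵ = 214300 N = 214.3 kN, compressive.
σ_{bronze} = P / A = 214300 / 1125 = 190.5 MPa.

σ ≈ 190 MPa (compressive)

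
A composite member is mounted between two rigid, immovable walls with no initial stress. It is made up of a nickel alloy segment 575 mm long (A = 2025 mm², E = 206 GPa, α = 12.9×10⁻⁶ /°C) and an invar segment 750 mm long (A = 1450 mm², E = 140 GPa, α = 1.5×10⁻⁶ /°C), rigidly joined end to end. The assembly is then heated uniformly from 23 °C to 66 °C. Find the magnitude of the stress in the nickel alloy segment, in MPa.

If the supports were absent, the total length change would be Σ αᵢΔT Lᵢ = 12.9×10⁻⁶×43×575 + 1.5×10⁻⁶×43×750 = 0.3673 mm.
The walls prevent any net length change, so an axial force P (same in every segment) develops. Compatibility: P · Σ Lᵢ/(AᵢEᵢ) = δ_free.
Σ Lᵢ/(AᵢEᵢ) = 575/(2025×206×10³) + 750/(1450×140×10³) = 5.073×10⁻⁶ mm/N.
P = 0.3673 / 5.073×10⁻⁶ = 72410 N = 72.41 kN, compressive.
σ_{nickel alloy} = P / A = 72410 / 2025 = 35.76 MPa.

σ ≈ 35.8 MPa (compressive)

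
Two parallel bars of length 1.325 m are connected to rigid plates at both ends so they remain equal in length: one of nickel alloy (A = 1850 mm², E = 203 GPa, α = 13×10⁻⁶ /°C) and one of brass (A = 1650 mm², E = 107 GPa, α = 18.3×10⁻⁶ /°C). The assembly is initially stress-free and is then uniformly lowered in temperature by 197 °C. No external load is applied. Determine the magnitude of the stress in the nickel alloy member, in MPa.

σ ≈ 67.8 MPa (compressive)

The brass has the larger α, so on cooling it would change length more than the nickel alloy if both were free. The rigid plates force a common final length, so the brass is put into tension and the nickel alloy into compression, with equal and opposite forces P (no external load).
Equating the net (thermal + elastic) strains gives |α₁ − α₂|·ΔT = P·[1/(A₁E₁) + 1/(A₂E₂)].
|α₁ − α₂|·ΔT = 5.3×10⁻⁶ × 197 = 0.001044.
1/(A₁E₁) + 1/(A₂E₂) = 1/(1850×203×10³) + 1/(1650×107×10³) = 8.327×10⁻⁹ N⁻¹.
P = 0.001044 / 8.327×10⁻⁹ = 125400 N = 125.4 kN.
σ_{nickel alloy} = P/A₁ = 125400/1850 = 67.78 MPa, compressive.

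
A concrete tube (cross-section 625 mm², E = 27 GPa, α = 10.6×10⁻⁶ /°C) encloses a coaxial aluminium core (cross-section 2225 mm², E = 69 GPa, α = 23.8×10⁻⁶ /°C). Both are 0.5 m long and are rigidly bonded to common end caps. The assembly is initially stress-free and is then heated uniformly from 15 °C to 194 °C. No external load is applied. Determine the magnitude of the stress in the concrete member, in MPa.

σ ≈ 57.5 MPa (tensile)

Equilibrium of a rigid end plate with no external load gives equal and opposite internal forces ±P in the two members. Since α_{aluminium} > α_{concrete}, heating drives the aluminium into compression and the concrete into tension.
Setting the final lengths equal and cancelling L: (α₁ − α₂)ΔT = P/(A₁E₁) + P/(A₂E₂).
|α₁ − α₂|·ΔT = 13.2×10⁻⁶ × 179 = 0.002363.
1/(A₁E₁) + 1/(A₂E₂) = 1/(625×27×10³) + 1/(2225×69×10³) = 6.577×10⁻⁸ N⁻¹.
So P = 0.002363 / 6.577×10⁻⁸ = 35.92 kN.
σ_{concrete} = P/A₁ = 35920/625 = 57.48 MPa, tensile.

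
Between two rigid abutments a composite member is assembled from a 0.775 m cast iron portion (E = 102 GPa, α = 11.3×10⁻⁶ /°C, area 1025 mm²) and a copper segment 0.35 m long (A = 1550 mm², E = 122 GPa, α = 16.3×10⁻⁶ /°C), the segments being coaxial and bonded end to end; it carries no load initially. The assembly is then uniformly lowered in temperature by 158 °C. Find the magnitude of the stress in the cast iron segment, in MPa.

σ ≈ 241 MPa (tensile)

If the supports were absent, the total length change would be Σ αᵢΔT Lᵢ = 11.3×10⁻⁶×158×775 + 16.3×10⁻⁶×158×350 = 2.285 mm.
Since the ends are fixed, an axial force P builds up, equal in every segment, with P · Σ Lᵢ/(AᵢEᵢ) = δ_free.
The series flexibility is Σ Lᵢ/(AᵢEᵢ) = 775/(1025×102×10³) + 350/(1550×122×10³) = 9.264×10⁻⁶ mm/N.
So P = 2.285 / 9.264×10⁻⁶ = 246.7 kN, tensile.
σ_{cast iron} = P / A = 246700 / 1025 = 240.7 MPa.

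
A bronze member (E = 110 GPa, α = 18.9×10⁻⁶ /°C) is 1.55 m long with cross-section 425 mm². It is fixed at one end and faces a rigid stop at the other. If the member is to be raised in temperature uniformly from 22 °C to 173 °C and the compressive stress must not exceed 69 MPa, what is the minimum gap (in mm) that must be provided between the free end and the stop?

Free expansion if unrestrained: δ_free = αΔT L = 18.9×10⁻⁶ × 151 × 1550 = 4.424 mm.
A stress of 69 MPa corresponds to the wall pushing the member back by σL/E = 69×1550/(110×10³) = 0.9723 mm.
The gap must absorb the remainder: g_min = 4.424 − 0.9723 = 3.451 mm.

g ≈ 3.45 mm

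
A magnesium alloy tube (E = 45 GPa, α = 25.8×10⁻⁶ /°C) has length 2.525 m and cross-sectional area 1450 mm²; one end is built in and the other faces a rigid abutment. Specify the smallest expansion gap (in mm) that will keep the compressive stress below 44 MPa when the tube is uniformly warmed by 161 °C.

With no wall the tube would lengthen by αΔT L = 25.8×10⁻⁶ × 161 × 2525 = 10.49 mm.
At the allowable stress the elastic shortening the wall may impose is σL/E = 44 × 2525 / (45×10³) = 2.469 mm.
The gap must absorb the remainder: g_min = 10.49 − 2.469 = 8.019 mm.

g ≈ 8.02 mm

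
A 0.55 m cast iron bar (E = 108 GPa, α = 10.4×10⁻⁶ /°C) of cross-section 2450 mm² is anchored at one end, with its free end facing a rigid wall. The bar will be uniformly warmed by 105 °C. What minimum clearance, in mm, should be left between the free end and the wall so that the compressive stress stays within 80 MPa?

g ≈ 0.193 mm

Free expansion if unrestrained: δ_free = αΔT L = 10.4×10⁻⁶ × 105 × 550 = 0.6006 mm.
At the allowable stress the elastic shortening the wall may impose is σL/E = 80 × 550 / (108×10³) = 0.4074 mm.
The gap must absorb the remainder: g_min = 0.6006 − 0.4074 = 0.1932 mm.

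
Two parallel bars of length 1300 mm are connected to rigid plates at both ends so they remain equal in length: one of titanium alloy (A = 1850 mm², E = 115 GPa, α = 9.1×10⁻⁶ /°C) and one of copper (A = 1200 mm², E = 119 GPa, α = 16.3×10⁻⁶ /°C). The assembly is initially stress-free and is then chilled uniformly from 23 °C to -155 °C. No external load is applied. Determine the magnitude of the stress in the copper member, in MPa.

σ ≈ 91.3 MPa (tensile)

Equilibrium of a rigid end plate with no external load gives equal and opposite internal forces ±P in the two members. Since α_{copper} > α_{titanium alloy}, cooling drives the copper into tension and the titanium alloy into compression.
Compatibility of the two members (thermal + elastic change equal): (α₁ − α₂)ΔT = P·[1/(A₁E₁) + 1/(A₂E₂)].
|α₁ − α₂|·ΔT = 7.2×10⁻⁶ × 178 = 0.001282.
1/(A₁E₁) + 1/(A₂E₂) = 1/(1850×115×10³) + 1/(1200×119×10³) = 1.17×10⁻⁸ N⁻¹.
So P = 0.001282 / 1.17×10⁻⁸ = 109.5 kN.
σ_{copper} = P/A₂ = 109500/1200 = 91.26 MPa, tensile.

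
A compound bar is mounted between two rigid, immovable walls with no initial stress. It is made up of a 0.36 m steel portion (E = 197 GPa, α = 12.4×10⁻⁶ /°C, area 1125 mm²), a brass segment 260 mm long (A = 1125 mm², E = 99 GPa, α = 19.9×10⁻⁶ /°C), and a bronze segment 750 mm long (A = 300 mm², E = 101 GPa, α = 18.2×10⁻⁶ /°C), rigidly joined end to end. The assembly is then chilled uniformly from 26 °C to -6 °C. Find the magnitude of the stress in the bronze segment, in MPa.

σ ≈ 86.5 MPa (tensile)

Free thermal contraction of the whole bar: Σ αᵢΔT Lᵢ = 12.4×10⁻⁶×32×360 + 19.9×10⁻⁶×32×260 + 18.2×10⁻⁶×32×750 = 0.7452 mm.
The rigid supports impose zero overall length change; the single axial force P common to all segments must satisfy P Σ Lᵢ/(AᵢEᵢ) = δ_free.
The series flexibility is Σ Lᵢ/(AᵢEᵢ) = 360/(1125×197×10³) + 260/(1125×99×10³) + 750/(300×101×10³) = 2.871×10⁻⁵ mm/N.
So P = 0.7452 / 2.871×10⁻⁵ = 25.96 kN, tensile.
σ_{bronze} = P / A = 25960 / 300 = 86.52 MPa.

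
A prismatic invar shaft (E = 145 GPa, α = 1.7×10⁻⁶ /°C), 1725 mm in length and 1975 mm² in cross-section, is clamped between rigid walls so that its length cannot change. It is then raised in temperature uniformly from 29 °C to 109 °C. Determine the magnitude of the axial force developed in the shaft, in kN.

The ends cannot move, so σ = EαΔT = 145×10³ × 1.7×10⁻⁶ × 80 = 19.72 MPa.
Axial force P = σA = 19.72 × 1975 = 38950 N = 38.95 kN, compressive.

P ≈ 38.9 kN (compressive)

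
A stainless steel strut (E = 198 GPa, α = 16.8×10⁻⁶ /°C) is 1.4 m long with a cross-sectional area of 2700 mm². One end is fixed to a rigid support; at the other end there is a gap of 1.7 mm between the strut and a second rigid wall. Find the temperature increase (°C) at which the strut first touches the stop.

ΔT ≈ 72.3 °C

The gap closes when αΔT L = 1.7 mm, since the strut is still unstressed at that instant.
ΔT = 1.7 / (16.8×10⁻⁶ × 1400) = 72.28 °C.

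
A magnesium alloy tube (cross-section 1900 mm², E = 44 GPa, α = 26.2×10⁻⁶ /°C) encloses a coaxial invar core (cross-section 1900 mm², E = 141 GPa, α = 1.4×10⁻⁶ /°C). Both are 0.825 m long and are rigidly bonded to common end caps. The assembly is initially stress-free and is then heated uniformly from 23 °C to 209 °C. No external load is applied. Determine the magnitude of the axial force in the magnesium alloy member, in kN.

The magnesium alloy has the larger α, so on heating it would change length more than the invar if both were free. The rigid plates force a common final length, so the magnesium alloy is put into compression and the invar into tension, with equal and opposite forces P (no external load).
Compatibility of the two members (thermal + elastic change equal): (α₁ − α₂)ΔT = P·[1/(A₁E₁) + 1/(A₂E₂)].
|α₁ − α₂|·ΔT = 24.8×10⁻⁶ × 186 = 0.004613.
1/(A₁E₁) + 1/(A₂E₂) = 1/(1900×44×10³) + 1/(1900×141×10³) = 1.569×10⁻⁸ N⁻¹.
So P = 0.004613 / 1.569×10⁻⁸ = 293.9 kN.

P ≈ 294 kN (compressive in the magnesium alloy)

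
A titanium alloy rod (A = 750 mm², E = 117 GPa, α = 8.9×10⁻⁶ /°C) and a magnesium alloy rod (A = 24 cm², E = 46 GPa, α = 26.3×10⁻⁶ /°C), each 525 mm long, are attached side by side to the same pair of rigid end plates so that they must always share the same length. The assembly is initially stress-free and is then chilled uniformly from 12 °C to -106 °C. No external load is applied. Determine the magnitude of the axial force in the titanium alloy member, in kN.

Equilibrium of a rigid end plate with no external load gives equal and opposite internal forces ±P in the two members. Since α_{magnesium alloy} > α_{titanium alloy}, cooling drives the magnesium alloy into tension and the titanium alloy into compression.
Equating the net (thermal + elastic) strains gives |α₁ − α₂|·ΔT = P·[1/(A₁E₁) + 1/(A₂E₂)].
|α₁ − α₂|·ΔT = 17.4×10⁻⁶ × 118 = 0.002053.
1/(A₁E₁) + 1/(A₂E₂) = 1/(750×117×10³) + 1/(2400×46×10³) = 2.045×10⁻⁸ N⁻¹.
So P = 0.002053 / 2.045×10⁻⁸ = 100.4 kN.

P ≈ 100 kN (compressive in the titanium alloy)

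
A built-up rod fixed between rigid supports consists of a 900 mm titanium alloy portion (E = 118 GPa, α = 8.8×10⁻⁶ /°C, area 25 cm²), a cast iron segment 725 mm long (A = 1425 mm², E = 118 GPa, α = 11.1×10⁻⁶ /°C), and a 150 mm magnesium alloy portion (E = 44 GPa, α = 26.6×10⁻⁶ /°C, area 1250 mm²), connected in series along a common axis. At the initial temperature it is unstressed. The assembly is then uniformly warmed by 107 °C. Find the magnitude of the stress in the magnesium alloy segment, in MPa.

If the supports were absent, the total length change would be Σ αᵢΔT Lᵢ = 8.8×10⁻⁶×107×900 + 11.1×10⁻⁶×107×725 + 26.6×10⁻⁶×107×150 = 2.135 mm.
Since the ends are fixed, an axial force P builds up, equal in every segment, with P · Σ Lᵢ/(AᵢEᵢ) = δ_free.
Σ Lᵢ/(AᵢEᵢ) = 900/(2500×118×10³) + 725/(1425×118×10³) + 150/(1250×44×10³) = 1.009×10⁻⁵ mm/N.
P = 2.135 / 1.009×10⁻⁵ = 211600 N = 211.6 kN, compressive.
σ_{magnesium alloy} = P / A = 211600 / 1250 = 169.3 MPa.

σ ≈ 169 MPa (compressive)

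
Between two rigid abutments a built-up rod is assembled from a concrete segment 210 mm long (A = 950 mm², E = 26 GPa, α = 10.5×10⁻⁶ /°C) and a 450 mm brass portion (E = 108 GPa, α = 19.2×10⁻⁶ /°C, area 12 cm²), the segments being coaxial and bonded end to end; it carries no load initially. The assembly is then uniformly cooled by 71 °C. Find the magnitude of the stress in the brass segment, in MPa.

With the walls removed the bar would change length by δ_free = Σ αᵢΔT Lᵢ = 10.5×10⁻⁶×71×210 + 19.2×10⁻⁶×71×450 = 0.77 mm.
The walls prevent any net length change, so an axial force P (same in every segment) develops. Compatibility: P · Σ Lᵢ/(AᵢEᵢ) = δ_free.
Σ Lᵢ/(AᵢEᵢ) = 210/(950×26×10³) + 450/(1200×108×10³) = 1.197×10⁻⁵ mm/N.
So P = 0.77 / 1.197×10⁻⁵ = 64.3 kN, tensile.
σ_{brass} = P / A = 64300 / 1200 = 53.59 MPa.

σ ≈ 53.6 MPa (tensile)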